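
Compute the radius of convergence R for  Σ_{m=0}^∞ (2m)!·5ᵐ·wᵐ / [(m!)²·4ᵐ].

Apply the ratio test: |a_{m+1}| / |a_m| = (2m+1)·(2m+2)/(m+1)² · 5/4, which tends to 5 as m → ∞.
Hence the series converges for |w| < 1/(5) = 1/5, so the radius of convergence is 1/5.

R = 1/5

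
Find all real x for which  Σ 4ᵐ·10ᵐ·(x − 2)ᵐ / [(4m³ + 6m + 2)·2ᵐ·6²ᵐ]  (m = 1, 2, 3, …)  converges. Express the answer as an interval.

By the ratio test, |a_{m+1}/a_m| = [(4m³ + 6m + 2)/(4(m+1)³ + 6(m+1) + 2)] · 4·10/(2·36) → 5/9.
Hence the series converges for |x − 2| < 1/(5/9) = 9/5, so the radius of convergence is 9/5.
When x = 19/5, the series is dominated by a constant times Σ 1/m³, which converges (p = 3 > 1).
When x = 1/5, the terms are on the order of 1/m³, so the series converges absolutely by comparison with the p-series (p = 3 > 1).

[1/5, 19/5]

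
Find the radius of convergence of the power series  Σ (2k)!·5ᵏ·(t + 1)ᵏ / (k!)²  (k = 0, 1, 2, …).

By the ratio test, |a_{k+1}/a_k| = (2k+1)·(2k+2)/(k+1)² · 5 → 20.
Convergence for |t + 1| · 20 < 1, i.e. |t + 1| < 1/20. So R = 1/20.

R = 1/20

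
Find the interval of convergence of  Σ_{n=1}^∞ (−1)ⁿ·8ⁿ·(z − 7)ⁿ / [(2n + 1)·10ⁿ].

(23/4, 33/4]

Apply the ratio test: |a_{n+1}| / |a_n| = [(2n + 1)/(2(n+1) + 1)] · 8/10, which tends to 4/5 as n → ∞.
The series converges when 4/5 · |z − 7| < 1, giving R = 5/4.
Endpoint z = 33/4: convergence follows from the alternating series test (terms decrease monotonically to 0).
At z = 23/4: the terms behave like c/n; limit comparison with the harmonic series gives divergence.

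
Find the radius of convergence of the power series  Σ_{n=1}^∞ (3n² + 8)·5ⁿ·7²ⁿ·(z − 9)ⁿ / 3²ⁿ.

R = 9/245

Ratio test: |a_{n+1}/a_n| = [(3(n+1)² + 8)/(3n² + 8)] · 5·49/9 → 245/9 as n → ∞.
Convergence for |z − 9| · 245/9 < 1, i.e. |z − 9| < 9/245. So R = 9/245.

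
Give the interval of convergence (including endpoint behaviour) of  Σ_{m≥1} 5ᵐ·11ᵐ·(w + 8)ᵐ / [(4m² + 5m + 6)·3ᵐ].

[-443/55, -437/55]

Ratio test: |a_{m+1}/a_m| = [(4m² + 5m + 6)/(4(m+1)² + 5(m+1) + 6)] · 5·11/3 → 55/3 as m → ∞.
Thus R = 1/(55/3) = 3/55.
Endpoint w = -437/55: the terms are on the order of 1/m², so the series converges absolutely by comparison with the p-series (p = 2 > 1).
Check w = -443/55: the series is dominated by a constant times Σ 1/m², which converges (p = 2 > 1).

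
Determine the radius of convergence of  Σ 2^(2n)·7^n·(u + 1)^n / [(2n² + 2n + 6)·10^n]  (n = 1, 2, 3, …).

R = 5/14

Apply the ratio test: |a_{n+1}| / |a_n| = [(2n² + 2n + 6)/(2(n+1)² + 2(n+1) + 6)] · 4·7/10, which tends to 14/5 as n → ∞.
Thus R = 1/(14/5) = 5/14.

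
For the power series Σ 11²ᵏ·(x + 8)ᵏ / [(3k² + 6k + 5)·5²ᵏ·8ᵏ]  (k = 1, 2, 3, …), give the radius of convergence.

R = 200/121

Apply the ratio test: |a_{k+1}| / |a_k| = [(3k² + 6k + 5)/(3(k+1)² + 6(k+1) + 5)] · 121/(25·8), which tends to 121/200 as k → ∞.
Thus R = 1/(121/200) = 200/121.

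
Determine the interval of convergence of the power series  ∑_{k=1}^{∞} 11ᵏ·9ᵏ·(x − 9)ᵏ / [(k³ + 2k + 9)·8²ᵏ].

[827/99, 955/99]

Ratio test: |a_{k+1}/a_k| = [(k³ + 2k + 9)/((k+1)³ + 2(k+1) + 9)] · 11·9/64 → 99/64 as k → ∞.
The series converges when 99/64 · |x − 9| < 1, giving R = 64/99.
Endpoint x = 955/99: the series is dominated by a constant times Σ 1/k³, which converges (p = 3 > 1).
Check x = 827/99: the series is dominated by a constant times Σ 1/k³, which converges (p = 3 > 1).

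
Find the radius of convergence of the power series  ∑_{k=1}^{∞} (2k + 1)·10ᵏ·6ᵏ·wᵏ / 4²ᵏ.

By the ratio test, |a_{k+1}/a_k| = [(2(k+1) + 1)/(2k + 1)] · 10·6/16 → 15/4.
The series converges when 15/4 · |w| < 1, giving R = 4/15.

R = 4/15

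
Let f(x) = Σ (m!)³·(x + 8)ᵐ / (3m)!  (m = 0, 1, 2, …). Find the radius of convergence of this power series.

R = 27

By the ratio test, |a_{m+1}/a_m| = (m+1)³/[(3m+1)·(3m+2)·(3m+3)] → 1/27.
Convergence for |x + 8| · 1/27 < 1, i.e. |x + 8| < 27. So R = 27.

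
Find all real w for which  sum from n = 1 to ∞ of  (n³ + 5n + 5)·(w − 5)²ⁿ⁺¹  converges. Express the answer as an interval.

By the ratio test, |a_{n+1}/a_n| = ((n+1)³ + 5(n+1) + 5)/(n³ + 5n + 5) → 1.
Since the exponent of (w − 5) increases by 2 each term, convergence requires |w − 5|² < 1, hence R = 1.
Check w = 6: the terms do not tend to 0, so the series diverges.
Check w = 4: the n-th term does not approach 0; divergence by the term test.

(4, 6)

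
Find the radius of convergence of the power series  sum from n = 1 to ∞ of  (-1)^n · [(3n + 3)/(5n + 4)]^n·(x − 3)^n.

R = 5/3

Root test: |a_n|^(1/n) = (3n + 3)/(5n + 4) → 3/5.
The series converges when 3/5 · |x − 3| < 1, giving R = 5/3.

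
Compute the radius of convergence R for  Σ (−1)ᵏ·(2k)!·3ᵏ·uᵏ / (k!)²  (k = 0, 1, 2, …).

The ratio of consecutive coefficients is (2k+1)·(2k+2)/(k+1)² · 3 → 12.
Convergence for |u| · 12 < 1, i.e. |u| < 1/12. So R = 1/12.

R = 1/12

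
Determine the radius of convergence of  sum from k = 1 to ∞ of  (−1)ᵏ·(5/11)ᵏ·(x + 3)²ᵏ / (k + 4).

Ratio test: |a_{k+1}/a_k| = [(k + 4)/((k+1) + 4)] · 5/11 → 5/11 as k → ∞.
Successive powers of (x + 3) differ by 2, so the series converges when |x + 3|² · 5/11 < 1, i.e. |x + 3| < √(11/5). So R = √55/5.

R = √55/5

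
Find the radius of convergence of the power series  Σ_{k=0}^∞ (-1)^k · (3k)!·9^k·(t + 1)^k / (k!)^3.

R = 1/243

Apply the ratio test: |a_{k+1}| / |a_k| = (3k+1)·(3k+2)·(3k+3)/(k+1)³ · 9, which tends to 243 as k → ∞.
Thus R = 1/(243) = 1/243.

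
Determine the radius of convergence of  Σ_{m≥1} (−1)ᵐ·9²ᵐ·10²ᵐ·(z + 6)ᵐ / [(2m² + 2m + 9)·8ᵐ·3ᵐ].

Apply the ratio test: |a_{m+1}| / |a_m| = [(2m² + 2m + 9)/(2(m+1)² + 2(m+1) + 9)] · 81·100/(8·3), which tends to 675/2 as m → ∞.
Convergence for |z + 6| · 675/2 < 1, i.e. |z + 6| < 2/675. So R = 2/675.

R = 2/675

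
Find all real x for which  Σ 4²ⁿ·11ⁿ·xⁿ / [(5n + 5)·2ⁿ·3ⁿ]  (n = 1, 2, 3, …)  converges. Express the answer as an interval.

The ratio of consecutive coefficients is [(5n + 5)/(5(n+1) + 5)] · 16·11/(2·3) → 88/3.
Thus R = 1/(88/3) = 3/88.
At x = 3/88: the terms behave like c/n; limit comparison with the harmonic series gives divergence.
Endpoint x = -3/88: an alternating series whose terms decrease to 0 in absolute value, so it converges by the Leibniz criterion.

[-3/88, 3/88)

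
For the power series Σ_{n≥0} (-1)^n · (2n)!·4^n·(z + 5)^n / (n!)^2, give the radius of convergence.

The ratio of consecutive coefficients is (2n+1)·(2n+2)/(n+1)² · 4 → 16.
Hence the series converges for |z + 5| < 1/(16) = 1/16, so the radius of convergence is 1/16.

R = 1/16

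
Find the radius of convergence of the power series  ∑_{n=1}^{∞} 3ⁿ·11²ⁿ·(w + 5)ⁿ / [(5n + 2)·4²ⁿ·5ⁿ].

R = 80/363

Apply the ratio test: |a_{n+1}| / |a_n| = [(5n + 2)/(5(n+1) + 2)] · 3·121/(16·5), which tends to 363/80 as n → ∞.
Hence the series converges for |w + 5| < 1/(363/80) = 80/363, so the radius of convergence is 80/363.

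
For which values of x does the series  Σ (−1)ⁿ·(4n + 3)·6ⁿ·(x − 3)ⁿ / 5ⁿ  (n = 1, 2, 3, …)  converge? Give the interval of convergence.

Ratio test: |a_{n+1}/a_n| = [(4(n+1) + 3)/(4n + 3)] · 6/5 → 6/5 as n → ∞.
The series converges when 6/5 · |x − 3| < 1, giving R = 5/6.
Endpoint x = 23/6: the terms do not tend to 0, so the series diverges.
Endpoint x = 13/6: the n-th term does not approach 0; divergence by the term test.

(13/6, 23/6)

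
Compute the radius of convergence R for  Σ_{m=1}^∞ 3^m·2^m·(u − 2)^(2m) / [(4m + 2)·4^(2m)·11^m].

Apply the ratio test: |a_{m+1}| / |a_m| = [(4m + 2)/(4(m+1) + 2)] · 3·2/(16·11), which tends to 3/88 as m → ∞.
Successive powers of (u − 2) differ by 2, so the series converges when |u − 2|² · 3/88 < 1, i.e. |u − 2| < √(88/3). So R = 2√66/3.

R = 2√66/3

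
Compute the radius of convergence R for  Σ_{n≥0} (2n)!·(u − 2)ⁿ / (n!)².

R = 1/4

By the ratio test, |a_{n+1}/a_n| = (2n+1)·(2n+2)/(n+1)² → 4.
Convergence for |u − 2| · 4 < 1, i.e. |u − 2| < 1/4. So R = 1/4.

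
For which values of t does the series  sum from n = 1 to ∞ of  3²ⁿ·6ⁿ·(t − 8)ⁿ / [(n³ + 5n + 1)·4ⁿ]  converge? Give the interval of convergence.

[214/27, 218/27]

Apply the ratio test: |a_{n+1}| / |a_n| = [(n³ + 5n + 1)/((n+1)³ + 5(n+1) + 1)] · 9·6/4, which tends to 27/2 as n → ∞.
Convergence for |t − 8| · 27/2 < 1, i.e. |t − 8| < 2/27. So R = 2/27.
Endpoint t = 218/27: absolute convergence follows by limit comparison with Σ 1/n³.
At t = 214/27: the series is dominated by a constant times Σ 1/n³, which converges (p = 3 > 1).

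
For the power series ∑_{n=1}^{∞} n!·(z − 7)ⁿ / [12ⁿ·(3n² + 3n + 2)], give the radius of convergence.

Ratio test: |a_{n+1}/a_n| = (n+1) · 1/12 · (3n² + 3n + 2)/(3(n+1)² + 3(n+1) + 2) → ∞ as n → ∞.
The terms grow without bound for any (z − 7) ≠ 0, so R = 0 (convergence only at z = 7).

R = 0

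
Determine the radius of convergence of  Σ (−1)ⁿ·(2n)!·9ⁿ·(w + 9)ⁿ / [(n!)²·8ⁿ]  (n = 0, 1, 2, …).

The ratio of consecutive coefficients is (2n+1)·(2n+2)/(n+1)² · 9/8 → 9/2.
The series converges when 9/2 · |w + 9| < 1, giving R = 2/9.

R = 2/9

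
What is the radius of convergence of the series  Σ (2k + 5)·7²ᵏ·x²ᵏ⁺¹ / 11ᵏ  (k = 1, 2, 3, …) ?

R = √11/7

Ratio test: |a_{k+1}/a_k| = [(2(k+1) + 5)/(2k + 5)] · 49/11 → 49/11 as k → ∞.
Writing y = x², the series in y has radius 11/49, so |x| < √(11/49) and R = √11/7.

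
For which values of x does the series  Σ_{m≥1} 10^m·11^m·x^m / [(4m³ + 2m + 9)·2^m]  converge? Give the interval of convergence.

By the ratio test, |a_{m+1}/a_m| = [(4m³ + 2m + 9)/(4(m+1)³ + 2(m+1) + 9)] · 10·11/2 → 55.
Convergence for |x| · 55 < 1, i.e. |x| < 1/55. So R = 1/55.
Endpoint x = 1/55: absolute convergence follows by limit comparison with Σ 1/m³.
At x = -1/55: absolute convergence follows by limit comparison with Σ 1/m³.

[-1/55, 1/55]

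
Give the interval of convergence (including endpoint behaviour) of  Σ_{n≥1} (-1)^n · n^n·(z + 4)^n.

Root test: |a_n|^(1/n) = n → ∞.
The root grows without bound, so R = 0 (convergence only at z = -4).

{-4}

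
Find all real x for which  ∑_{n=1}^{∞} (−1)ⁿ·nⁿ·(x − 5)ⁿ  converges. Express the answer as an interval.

Root test: |a_n|^(1/n) = n → ∞.
The root grows without bound, so R = 0 (convergence only at x = 5).

{5}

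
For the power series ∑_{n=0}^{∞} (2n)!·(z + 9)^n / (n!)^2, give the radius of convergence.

R = 1/4

Apply the ratio test: |a_{n+1}| / |a_n| = (2n+1)·(2n+2)/(n+1)², which tends to 4 as n → ∞.
The series converges when 4 · |z + 9| < 1, giving R = 1/4.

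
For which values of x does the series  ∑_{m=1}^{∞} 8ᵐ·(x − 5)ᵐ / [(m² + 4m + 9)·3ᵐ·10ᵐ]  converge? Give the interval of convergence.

[5/4, 35/4]

The ratio of consecutive coefficients is [(m² + 4m + 9)/((m+1)² + 4(m+1) + 9)] · 8/(3·10) → 4/15.
Convergence for |x − 5| · 4/15 < 1, i.e. |x − 5| < 15/4. So R = 15/4.
When x = 35/4, absolute convergence follows by limit comparison with Σ 1/m².
When x = 5/4, absolute convergence follows by limit comparison with Σ 1/m².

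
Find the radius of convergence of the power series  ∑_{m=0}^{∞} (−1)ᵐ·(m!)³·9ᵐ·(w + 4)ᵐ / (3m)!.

The ratio of consecutive coefficients is (m+1)³/[(3m+1)·(3m+2)·(3m+3)] · 9 → 1/3.
Convergence for |w + 4| · 1/3 < 1, i.e. |w + 4| < 3. So R = 3.

R = 3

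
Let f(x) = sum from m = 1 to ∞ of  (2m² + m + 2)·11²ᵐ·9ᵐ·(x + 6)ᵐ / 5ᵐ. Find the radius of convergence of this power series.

By the ratio test, |a_{m+1}/a_m| = [(2(m+1)² + (m+1) + 2)/(2m² + m + 2)] · 121·9/5 → 1089/5.
Convergence for |x + 6| · 1089/5 < 1, i.e. |x + 6| < 5/1089. So R = 5/1089.

R = 5/1089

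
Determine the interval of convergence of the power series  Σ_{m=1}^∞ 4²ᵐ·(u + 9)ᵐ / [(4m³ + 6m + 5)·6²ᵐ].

[-45/4, -27/4]

Apply the ratio test: |a_{m+1}| / |a_m| = [(4m³ + 6m + 5)/(4(m+1)³ + 6(m+1) + 5)] · 16/36, which tends to 4/9 as m → ∞.
Thus R = 1/(4/9) = 9/4.
At u = -27/4: the series is dominated by a constant times Σ 1/m³, which converges (p = 3 > 1).
Endpoint u = -45/4: the series is dominated by a constant times Σ 1/m³, which converges (p = 3 > 1).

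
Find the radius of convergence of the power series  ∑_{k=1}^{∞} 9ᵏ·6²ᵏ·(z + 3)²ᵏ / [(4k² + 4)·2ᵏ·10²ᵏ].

By the ratio test, |a_{k+1}/a_k| = [(4k² + 4)/(4(k+1)² + 4)] · 9·36/(2·100) → 81/50.
Writing y = (z + 3)², the series in y has radius 50/81, so |z + 3| < √(50/81) and R = 5√2/9.

R = 5√2/9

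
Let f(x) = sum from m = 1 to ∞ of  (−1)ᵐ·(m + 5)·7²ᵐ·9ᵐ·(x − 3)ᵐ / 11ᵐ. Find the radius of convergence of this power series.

R = 11/441

The ratio of consecutive coefficients is [((m+1) + 5)/(m + 5)] · 49·9/11 → 441/11.
The series converges when 441/11 · |x − 3| < 1, giving R = 11/441.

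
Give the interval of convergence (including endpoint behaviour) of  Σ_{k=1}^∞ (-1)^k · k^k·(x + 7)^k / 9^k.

{-7}

By the Cauchy root test, |a_k|^(1/k) = k/9 → ∞.
The root grows without bound, so R = 0 (convergence only at x = -7).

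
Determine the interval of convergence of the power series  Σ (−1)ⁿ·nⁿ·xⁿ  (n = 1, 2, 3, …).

Applying the root test, |a_n|^(1/n) = n → ∞.
Since the n-th root of |a_n| is unbounded, the series converges only at x = 0; R = 0.

{0}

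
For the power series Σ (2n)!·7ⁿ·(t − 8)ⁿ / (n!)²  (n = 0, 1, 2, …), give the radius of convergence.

Apply the ratio test: |a_{n+1}| / |a_n| = (2n+1)·(2n+2)/(n+1)² · 7, which tends to 28 as n → ∞.
Convergence for |t − 8| · 28 < 1, i.e. |t − 8| < 1/28. So R = 1/28.

R = 1/28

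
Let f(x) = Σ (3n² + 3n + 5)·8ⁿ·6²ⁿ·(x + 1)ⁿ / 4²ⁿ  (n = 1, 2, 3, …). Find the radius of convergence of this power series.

R = 1/18

Ratio test: |a_{n+1}/a_n| = [(3(n+1)² + 3(n+1) + 5)/(3n² + 3n + 5)] · 8·36/16 → 18 as n → ∞.
Convergence for |x + 1| · 18 < 1, i.e. |x + 1| < 1/18. So R = 1/18.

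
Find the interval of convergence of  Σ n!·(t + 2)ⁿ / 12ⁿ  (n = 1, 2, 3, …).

Apply the ratio test: |a_{n+1}| / |a_n| = (n+1) · 1/12, which tends to ∞ as n → ∞.
The terms grow without bound for any (t + 2) ≠ 0, so R = 0 (convergence only at t = -2).

{-2}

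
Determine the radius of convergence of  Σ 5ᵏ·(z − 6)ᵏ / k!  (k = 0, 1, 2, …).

Ratio test: |a_{k+1}/a_k| = 5 · 1/(k+1) → 0 as k → ∞.
The limit is 0, so the series converges for all z; R = ∞.

R = ∞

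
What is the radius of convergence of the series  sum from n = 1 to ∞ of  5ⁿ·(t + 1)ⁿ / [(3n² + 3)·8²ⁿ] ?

Apply the ratio test: |a_{n+1}| / |a_n| = [(3n² + 3)/(3(n+1)² + 3)] · 5/64, which tends to 5/64 as n → ∞.
The series converges when 5/64 · |t + 1| < 1, giving R = 64/5.

R = 64/5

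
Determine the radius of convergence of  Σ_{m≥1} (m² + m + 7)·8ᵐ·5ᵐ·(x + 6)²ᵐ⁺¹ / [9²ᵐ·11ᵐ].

Apply the ratio test: |a_{m+1}| / |a_m| = [((m+1)² + (m+1) + 7)/(m² + m + 7)] · 8·5/(81·11), which tends to 40/891 as m → ∞.
Writing y = (x + 6)², the series in y has radius 891/40, so |x + 6| < √(891/40) and R = 9√110/20.

R = 9√110/20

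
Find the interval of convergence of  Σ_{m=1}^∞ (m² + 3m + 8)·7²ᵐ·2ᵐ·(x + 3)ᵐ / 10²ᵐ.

The ratio of consecutive coefficients is [((m+1)² + 3(m+1) + 8)/(m² + 3m + 8)] · 49·2/100 → 49/50.
Thus R = 1/(49/50) = 50/49.
At x = -97/49: the terms do not tend to 0, so the series diverges.
At x = -197/49: the m-th term does not approach 0; divergence by the term test.

(-197/49, -97/49)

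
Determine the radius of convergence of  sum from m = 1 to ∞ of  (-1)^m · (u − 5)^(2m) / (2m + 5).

R = 1

Ratio test: |a_{m+1}/a_m| = (2m + 5)/(2(m+1) + 5) → 1 as m → ∞.
Since the exponent of (u − 5) increases by 2 each term, convergence requires |u − 5|² < 1, hence R = 1.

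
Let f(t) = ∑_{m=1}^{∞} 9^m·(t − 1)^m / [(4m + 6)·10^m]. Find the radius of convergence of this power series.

By the ratio test, |a_{m+1}/a_m| = [(4m + 6)/(4(m+1) + 6)] · 9/10 → 9/10.
Hence the series converges for |t − 1| < 1/(9/10) = 10/9, so the radius of convergence is 10/9.

R = 10/9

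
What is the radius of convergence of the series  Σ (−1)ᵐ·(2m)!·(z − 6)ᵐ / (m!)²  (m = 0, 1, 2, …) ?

Apply the ratio test: |a_{m+1}| / |a_m| = (2m+1)·(2m+2)/(m+1)², which tends to 4 as m → ∞.
Convergence for |z − 6| · 4 < 1, i.e. |z − 6| < 1/4. So R = 1/4.

R = 1/4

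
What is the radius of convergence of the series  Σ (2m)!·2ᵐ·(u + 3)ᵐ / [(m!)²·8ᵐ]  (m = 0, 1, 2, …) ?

R = 1

The ratio of consecutive coefficients is (2m+1)·(2m+2)/(m+1)² · 2/8 → 1.
Convergence for |u + 3| < 1, so R = 1.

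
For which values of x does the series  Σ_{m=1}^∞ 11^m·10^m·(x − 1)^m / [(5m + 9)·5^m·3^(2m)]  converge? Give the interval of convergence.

Apply the ratio test: |a_{m+1}| / |a_m| = [(5m + 9)/(5(m+1) + 9)] · 11·10/(5·9), which tends to 22/9 as m → ∞.
Hence the series converges for |x − 1| < 1/(22/9) = 9/22, so the radius of convergence is 9/22.
When x = 31/22, the terms behave like c/m; limit comparison with the harmonic series gives divergence.
At x = 13/22: convergence follows from the alternating series test (terms decrease monotonically to 0).

[13/22, 31/22)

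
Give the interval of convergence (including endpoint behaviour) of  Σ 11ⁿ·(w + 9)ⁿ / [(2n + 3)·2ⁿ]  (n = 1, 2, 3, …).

[-101/11, -97/11)

The ratio of consecutive coefficients is [(2n + 3)/(2(n+1) + 3)] · 11/2 → 11/2.
Thus R = 1/(11/2) = 2/11.
Check w = -97/11: the terms are asymptotic to a nonzero constant times 1/n, so the series diverges by limit comparison with Σ 1/n.
When w = -101/11, the terms alternate in sign and decrease monotonically to 0 in absolute value (size ~ c/n), so the alternating series test gives convergence.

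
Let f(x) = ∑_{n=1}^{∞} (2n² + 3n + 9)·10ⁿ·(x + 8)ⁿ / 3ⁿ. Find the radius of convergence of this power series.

R = 3/10

Apply the ratio test: |a_{n+1}| / |a_n| = [(2(n+1)² + 3(n+1) + 9)/(2n² + 3n + 9)] · 10/3, which tends to 10/3 as n → ∞.
Thus R = 1/(10/3) = 3/10.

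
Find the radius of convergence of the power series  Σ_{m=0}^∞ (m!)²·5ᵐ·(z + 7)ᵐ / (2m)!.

R = 4/5

The ratio of consecutive coefficients is (m+1)²/[(2m+1)·(2m+2)] · 5 → 5/4.
Hence the series converges for |z + 7| < 1/(5/4) = 4/5, so the radius of convergence is 4/5.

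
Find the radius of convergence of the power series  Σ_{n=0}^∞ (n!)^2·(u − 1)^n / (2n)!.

R = 4

The ratio of consecutive coefficients is (n+1)²/[(2n+1)·(2n+2)] → 1/4.
Thus R = 1/(1/4) = 4.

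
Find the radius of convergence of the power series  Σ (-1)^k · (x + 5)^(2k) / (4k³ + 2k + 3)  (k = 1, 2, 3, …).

Apply the ratio test: |a_{k+1}| / |a_k| = (4k³ + 2k + 3)/(4(k+1)³ + 2(k+1) + 3), which tends to 1 as k → ∞.
Since the exponent of (x + 5) increases by 2 each term, convergence requires |x + 5|² < 1, hence R = 1.

R = 1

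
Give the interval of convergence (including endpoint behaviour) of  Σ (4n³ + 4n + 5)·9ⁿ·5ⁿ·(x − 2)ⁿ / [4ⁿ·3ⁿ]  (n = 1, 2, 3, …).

(26/15, 34/15)

By the ratio test, |a_{n+1}/a_n| = [(4(n+1)³ + 4(n+1) + 5)/(4n³ + 4n + 5)] · 9·5/(4·3) → 15/4.
Thus R = 1/(15/4) = 4/15.
At x = 34/15: the terms do not tend to 0, so the series diverges.
Check x = 26/15: the n-th term does not approach 0; divergence by the term test.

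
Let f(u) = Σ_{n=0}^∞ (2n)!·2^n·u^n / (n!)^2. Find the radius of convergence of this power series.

R = 1/8

By the ratio test, |a_{n+1}/a_n| = (2n+1)·(2n+2)/(n+1)² · 2 → 8.
Thus R = 1/(8) = 1/8.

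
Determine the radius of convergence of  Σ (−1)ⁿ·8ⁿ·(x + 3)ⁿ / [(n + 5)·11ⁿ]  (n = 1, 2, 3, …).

R = 11/8

By the ratio test, |a_{n+1}/a_n| = [(n + 5)/((n+1) + 5)] · 8/11 → 8/11.
Convergence for |x + 3| · 8/11 < 1, i.e. |x + 3| < 11/8. So R = 11/8.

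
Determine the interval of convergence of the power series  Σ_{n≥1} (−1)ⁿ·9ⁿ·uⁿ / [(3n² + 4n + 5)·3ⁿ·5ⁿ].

Apply the ratio test: |a_{n+1}| / |a_n| = [(3n² + 4n + 5)/(3(n+1)² + 4(n+1) + 5)] · 9/(3·5), which tends to 3/5 as n → ∞.
Hence the series converges for |u| < 1/(3/5) = 5/3, so the radius of convergence is 5/3.
Check u = 5/3: the terms are on the order of 1/n², so the series converges absolutely by comparison with the p-series (p = 2 > 1).
At u = -5/3: the terms are on the order of 1/n², so the series converges absolutely by comparison with the p-series (p = 2 > 1).

[-5/3, 5/3]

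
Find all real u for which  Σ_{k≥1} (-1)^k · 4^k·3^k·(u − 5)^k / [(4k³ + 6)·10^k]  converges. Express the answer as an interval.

By the ratio test, |a_{k+1}/a_k| = [(4k³ + 6)/(4(k+1)³ + 6)] · 4·3/10 → 6/5.
Thus R = 1/(6/5) = 5/6.
Endpoint u = 35/6: the series is dominated by a constant times Σ 1/k³, which converges (p = 3 > 1).
Check u = 25/6: absolute convergence follows by limit comparison with Σ 1/k³.

[25/6, 35/6]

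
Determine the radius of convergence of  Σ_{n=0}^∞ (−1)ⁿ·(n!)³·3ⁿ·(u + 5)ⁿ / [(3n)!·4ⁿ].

R = 36

By the ratio test, |a_{n+1}/a_n| = (n+1)³/[(3n+1)·(3n+2)·(3n+3)] · 3/4 → 1/36.
Hence the series converges for |u + 5| < 1/(1/36) = 36, so the radius of convergence is 36.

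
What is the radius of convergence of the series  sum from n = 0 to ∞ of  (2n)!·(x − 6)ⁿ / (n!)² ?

R = 1/4

The ratio of consecutive coefficients is (2n+1)·(2n+2)/(n+1)² → 4.
Thus R = 1/(4) = 1/4.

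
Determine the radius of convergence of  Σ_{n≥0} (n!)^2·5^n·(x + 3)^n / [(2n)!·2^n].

R = 8/5

Ratio test: |a_{n+1}/a_n| = (n+1)²/[(2n+1)·(2n+2)] · 5/2 → 5/8 as n → ∞.
Hence the series converges for |x + 3| < 1/(5/8) = 8/5, so the radius of convergence is 8/5.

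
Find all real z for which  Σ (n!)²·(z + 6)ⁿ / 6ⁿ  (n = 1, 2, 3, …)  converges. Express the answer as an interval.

By the ratio test, |a_{n+1}/a_n| = (n+1)² · 1/6 → ∞.
Since the ratio → ∞, the series diverges for every z ≠ -6, and R = 0.

{-6}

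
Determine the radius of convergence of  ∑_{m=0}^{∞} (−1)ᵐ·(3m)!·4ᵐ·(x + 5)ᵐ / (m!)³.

Ratio test: |a_{m+1}/a_m| = (3m+1)·(3m+2)·(3m+3)/(m+1)³ · 4 → 108 as m → ∞.
Thus R = 1/(108) = 1/108.

R = 1/108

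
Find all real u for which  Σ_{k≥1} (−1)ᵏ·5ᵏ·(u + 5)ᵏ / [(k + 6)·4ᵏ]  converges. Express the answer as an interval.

(-29/5, -21/5]

The ratio of consecutive coefficients is [(k + 6)/((k+1) + 6)] · 5/4 → 5/4.
Hence the series converges for |u + 5| < 1/(5/4) = 4/5, so the radius of convergence is 4/5.
When u = -21/5, an alternating series whose terms decrease to 0 in absolute value, so it converges by the Leibniz criterion.
Endpoint u = -29/5: the terms behave like c/k; limit comparison with the harmonic series gives divergence.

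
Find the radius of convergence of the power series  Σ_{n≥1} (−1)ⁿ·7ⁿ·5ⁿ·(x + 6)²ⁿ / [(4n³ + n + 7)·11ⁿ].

R = √385/35

Ratio test: |a_{n+1}/a_n| = [(4n³ + n + 7)/(4(n+1)³ + (n+1) + 7)] · 7·5/11 → 35/11 as n → ∞.
Successive powers of (x + 6) differ by 2, so the series converges when |x + 6|² · 35/11 < 1, i.e. |x + 6| < √(11/35). So R = √385/35.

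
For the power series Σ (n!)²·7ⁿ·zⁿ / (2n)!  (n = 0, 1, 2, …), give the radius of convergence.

R = 4/7

By the ratio test, |a_{n+1}/a_n| = (n+1)²/[(2n+1)·(2n+2)] · 7 → 7/4.
Hence the series converges for |z| < 1/(7/4) = 4/7, so the radius of convergence is 4/7.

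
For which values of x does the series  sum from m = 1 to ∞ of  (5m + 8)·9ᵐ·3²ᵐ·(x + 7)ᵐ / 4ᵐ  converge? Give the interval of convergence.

(-571/81, -563/81)

The ratio of consecutive coefficients is [(5(m+1) + 8)/(5m + 8)] · 9·9/4 → 81/4.
Hence the series converges for |x + 7| < 1/(81/4) = 4/81, so the radius of convergence is 4/81.
When x = -563/81, the m-th term does not approach 0; divergence by the term test.
Check x = -571/81: the m-th term does not approach 0; divergence by the term test.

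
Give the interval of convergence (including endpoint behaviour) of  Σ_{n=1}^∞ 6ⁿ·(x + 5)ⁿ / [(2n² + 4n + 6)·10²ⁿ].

The ratio of consecutive coefficients is [(2n² + 4n + 6)/(2(n+1)² + 4(n+1) + 6)] · 6/100 → 3/50.
Thus R = 1/(3/50) = 50/3.
Check x = 35/3: the terms are on the order of 1/n², so the series converges absolutely by comparison with the p-series (p = 2 > 1).
Check x = -65/3: the terms are on the order of 1/n², so the series converges absolutely by comparison with the p-series (p = 2 > 1).

[-65/3, 35/3]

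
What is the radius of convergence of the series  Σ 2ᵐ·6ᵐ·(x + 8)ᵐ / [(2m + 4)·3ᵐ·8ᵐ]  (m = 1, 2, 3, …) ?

By the ratio test, |a_{m+1}/a_m| = [(2m + 4)/(2(m+1) + 4)] · 2·6/(3·8) → 1/2.
The series converges when 1/2 · |x + 8| < 1, giving R = 2.

R = 2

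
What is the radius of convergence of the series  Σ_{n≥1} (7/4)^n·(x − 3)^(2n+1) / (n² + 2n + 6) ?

The ratio of consecutive coefficients is [(n² + 2n + 6)/((n+1)² + 2(n+1) + 6)] · 7/4 → 7/4.
Since the exponent of (x − 3) increases by 2 each term, convergence requires |x − 3|² < 4/7, hence R = 2√7/7.

R = 2√7/7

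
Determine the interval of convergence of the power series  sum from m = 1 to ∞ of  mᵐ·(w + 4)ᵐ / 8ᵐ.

Applying the root test, |a_m|^(1/m) = m/8 → ∞.
Since the m-th root of |a_m| is unbounded, the series converges only at w = -4; R = 0.

{-4}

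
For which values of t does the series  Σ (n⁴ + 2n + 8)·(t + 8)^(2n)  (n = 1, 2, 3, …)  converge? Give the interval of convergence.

Ratio test: |a_{n+1}/a_n| = ((n+1)⁴ + 2(n+1) + 8)/(n⁴ + 2n + 8) → 1 as n → ∞.
Successive powers of (t + 8) differ by 2, so the series converges when |t + 8|² · 1 < 1, i.e. |t + 8| < √(1) = 1. So R = 1.
Check t = -7: the n-th term does not approach 0; divergence by the term test.
Check t = -9: the terms do not tend to 0, so the series diverges.

(-9, -7)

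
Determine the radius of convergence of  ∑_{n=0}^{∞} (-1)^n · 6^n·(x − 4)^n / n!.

Ratio test: |a_{n+1}/a_n| = 6 · 1/(n+1) → 0 as n → ∞.
Since the limit is 0 < 1 for every x, the series converges on all of ℝ and R = ∞.

R = ∞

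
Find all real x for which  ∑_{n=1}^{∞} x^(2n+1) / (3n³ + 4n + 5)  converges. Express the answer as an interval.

[-1, 1]

Apply the ratio test: |a_{n+1}| / |a_n| = (3n³ + 4n + 5)/(3(n+1)³ + 4(n+1) + 5), which tends to 1 as n → ∞.
Since the exponent of x increases by 2 each term, convergence requires |x|² < 1, hence R = 1.
Check x = 1: the terms are on the order of 1/n³, so the series converges absolutely by comparison with the p-series (p = 3 > 1).
Check x = -1: the series is dominated by a constant times Σ 1/n³, which converges (p = 3 > 1).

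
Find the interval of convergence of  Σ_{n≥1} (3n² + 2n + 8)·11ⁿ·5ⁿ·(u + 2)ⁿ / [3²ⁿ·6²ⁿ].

(-434/55, 214/55)

By the ratio test, |a_{n+1}/a_n| = [(3(n+1)² + 2(n+1) + 8)/(3n² + 2n + 8)] · 11·5/(9·36) → 55/324.
Hence the series converges for |u + 2| < 1/(55/324) = 324/55, so the radius of convergence is 324/55.
At u = 214/55: the terms have absolute value of order n², which does not tend to 0, so the series diverges by the divergence test.
Check u = -434/55: the terms do not tend to 0, so the series diverges.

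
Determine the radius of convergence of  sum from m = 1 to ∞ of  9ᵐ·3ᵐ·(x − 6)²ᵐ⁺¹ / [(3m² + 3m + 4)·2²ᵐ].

R = 2√3/9

The ratio of consecutive coefficients is [(3m² + 3m + 4)/(3(m+1)² + 3(m+1) + 4)] · 9·3/4 → 27/4.
Since the exponent of (x − 6) increases by 2 each term, convergence requires |x − 6|² < 4/27, hence R = 2√3/9.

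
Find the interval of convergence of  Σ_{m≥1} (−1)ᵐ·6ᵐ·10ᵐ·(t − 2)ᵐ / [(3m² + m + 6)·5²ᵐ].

[19/12, 29/12]

Apply the ratio test: |a_{m+1}| / |a_m| = [(3m² + m + 6)/(3(m+1)² + (m+1) + 6)] · 6·10/25, which tends to 12/5 as m → ∞.
The series converges when 12/5 · |t − 2| < 1, giving R = 5/12.
Check t = 29/12: the terms are on the order of 1/m², so the series converges absolutely by comparison with the p-series (p = 2 > 1).
At t = 19/12: absolute convergence follows by limit comparison with Σ 1/m².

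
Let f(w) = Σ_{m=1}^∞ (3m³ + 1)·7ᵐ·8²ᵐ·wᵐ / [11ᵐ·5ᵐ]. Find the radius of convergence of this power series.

R = 55/448

The ratio of consecutive coefficients is [(3(m+1)³ + 1)/(3m³ + 1)] · 7·64/(11·5) → 448/55.
The series converges when 448/55 · |w| < 1, giving R = 55/448.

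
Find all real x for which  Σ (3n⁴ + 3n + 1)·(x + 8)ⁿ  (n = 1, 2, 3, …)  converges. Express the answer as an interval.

(-9, -7)

By the ratio test, |a_{n+1}/a_n| = (3(n+1)⁴ + 3(n+1) + 1)/(3n⁴ + 3n + 1) → 1.
Hence R = 1.
Check x = -7: the n-th term does not approach 0; divergence by the term test.
Check x = -9: the terms have absolute value of order n⁴, which does not tend to 0, so the series diverges by the divergence test.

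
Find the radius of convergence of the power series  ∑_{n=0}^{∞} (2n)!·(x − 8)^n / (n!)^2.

R = 1/4

Apply the ratio test: |a_{n+1}| / |a_n| = (2n+1)·(2n+2)/(n+1)², which tends to 4 as n → ∞.
The series converges when 4 · |x − 8| < 1, giving R = 1/4.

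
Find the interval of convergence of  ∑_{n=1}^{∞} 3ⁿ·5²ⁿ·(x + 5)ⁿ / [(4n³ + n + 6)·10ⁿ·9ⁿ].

Ratio test: |a_{n+1}/a_n| = [(4n³ + n + 6)/(4(n+1)³ + (n+1) + 6)] · 3·25/(10·9) → 5/6 as n → ∞.
Thus R = 1/(5/6) = 6/5.
Endpoint x = -19/5: the series is dominated by a constant times Σ 1/n³, which converges (p = 3 > 1).
When x = -31/5, the terms are on the order of 1/n³, so the series converges absolutely by comparison with the p-series (p = 3 > 1).

[-31/5, -19/5]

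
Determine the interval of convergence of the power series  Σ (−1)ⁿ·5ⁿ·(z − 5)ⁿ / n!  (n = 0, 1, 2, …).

By the ratio test, |a_{n+1}/a_n| = 5 · 1/(n+1) → 0.
The limit is 0, so the series converges for all z; R = ∞.

(−∞, ∞)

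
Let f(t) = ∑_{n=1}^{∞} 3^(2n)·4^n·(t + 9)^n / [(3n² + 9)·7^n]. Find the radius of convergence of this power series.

By the ratio test, |a_{n+1}/a_n| = [(3n² + 9)/(3(n+1)² + 9)] · 9·4/7 → 36/7.
Convergence for |t + 9| · 36/7 < 1, i.e. |t + 9| < 7/36. So R = 7/36.

R = 7/36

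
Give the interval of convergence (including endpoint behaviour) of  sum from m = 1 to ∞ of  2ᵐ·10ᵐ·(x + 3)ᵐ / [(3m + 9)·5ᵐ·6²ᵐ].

The ratio of consecutive coefficients is [(3m + 9)/(3(m+1) + 9)] · 2·10/(5·36) → 1/9.
Thus R = 1/(1/9) = 9.
At x = 6: the terms are asymptotic to a nonzero constant times 1/m, so the series diverges by limit comparison with Σ 1/m.
Check x = -12: an alternating series whose terms decrease to 0 in absolute value, so it converges by the Leibniz criterion.

[-12, 6)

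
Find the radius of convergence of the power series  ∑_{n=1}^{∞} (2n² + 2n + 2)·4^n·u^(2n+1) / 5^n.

The ratio of consecutive coefficients is [(2(n+1)² + 2(n+1) + 2)/(2n² + 2n + 2)] · 4/5 → 4/5.
Writing y = u², the series in y has radius 5/4, so |u| < √(5/4) and R = √5/2.

R = √5/2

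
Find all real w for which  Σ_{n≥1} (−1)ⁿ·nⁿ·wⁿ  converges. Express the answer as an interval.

Applying the root test, |a_n|^(1/n) = n → ∞.
The root grows without bound, so R = 0 (convergence only at w = 0).

{0}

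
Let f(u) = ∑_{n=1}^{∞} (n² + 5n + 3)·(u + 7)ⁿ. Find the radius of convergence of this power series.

R = 1

By the ratio test, |a_{n+1}/a_n| = ((n+1)² + 5(n+1) + 3)/(n² + 5n + 3) → 1.
Hence R = 1.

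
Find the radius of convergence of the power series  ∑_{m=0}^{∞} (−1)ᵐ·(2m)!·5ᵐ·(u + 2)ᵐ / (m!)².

R = 1/20

The ratio of consecutive coefficients is (2m+1)·(2m+2)/(m+1)² · 5 → 20.
Hence the series converges for |u + 2| < 1/(20) = 1/20, so the radius of convergence is 1/20.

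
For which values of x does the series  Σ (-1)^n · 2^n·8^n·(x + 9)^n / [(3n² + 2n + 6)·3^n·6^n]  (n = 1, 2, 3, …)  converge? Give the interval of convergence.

[-81/8, -63/8]

Ratio test: |a_{n+1}/a_n| = [(3n² + 2n + 6)/(3(n+1)² + 2(n+1) + 6)] · 2·8/(3·6) → 8/9 as n → ∞.
Convergence for |x + 9| · 8/9 < 1, i.e. |x + 9| < 9/8. So R = 9/8.
Endpoint x = -63/8: the terms are on the order of 1/n², so the series converges absolutely by comparison with the p-series (p = 2 > 1).
Check x = -81/8: the series is dominated by a constant times Σ 1/n², which converges (p = 2 > 1).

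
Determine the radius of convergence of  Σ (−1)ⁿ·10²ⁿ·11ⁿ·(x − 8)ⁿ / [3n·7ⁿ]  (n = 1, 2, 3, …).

Apply the ratio test: |a_{n+1}| / |a_n| = [3n/3(n+1)] · 100·11/7, which tends to 1100/7 as n → ∞.
Convergence for |x − 8| · 1100/7 < 1, i.e. |x − 8| < 7/1100. So R = 7/1100.

R = 7/1100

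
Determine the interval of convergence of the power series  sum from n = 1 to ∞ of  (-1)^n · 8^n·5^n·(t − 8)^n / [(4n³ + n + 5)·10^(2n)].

Ratio test: |a_{n+1}/a_n| = [(4n³ + n + 5)/(4(n+1)³ + (n+1) + 5)] · 8·5/100 → 2/5 as n → ∞.
Thus R = 1/(2/5) = 5/2.
At t = 21/2: the series is dominated by a constant times Σ 1/n³, which converges (p = 3 > 1).
Check t = 11/2: the terms are on the order of 1/n³, so the series converges absolutely by comparison with the p-series (p = 3 > 1).

[11/2, 21/2]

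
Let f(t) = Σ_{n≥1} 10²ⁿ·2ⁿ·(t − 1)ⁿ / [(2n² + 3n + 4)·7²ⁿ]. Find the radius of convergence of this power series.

R = 49/200

The ratio of consecutive coefficients is [(2n² + 3n + 4)/(2(n+1)² + 3(n+1) + 4)] · 100·2/49 → 200/49.
Thus R = 1/(200/49) = 49/200.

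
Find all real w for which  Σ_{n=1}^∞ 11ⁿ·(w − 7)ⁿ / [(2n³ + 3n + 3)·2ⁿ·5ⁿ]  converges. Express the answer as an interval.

Apply the ratio test: |a_{n+1}| / |a_n| = [(2n³ + 3n + 3)/(2(n+1)³ + 3(n+1) + 3)] · 11/(2·5), which tends to 11/10 as n → ∞.
Thus R = 1/(11/10) = 10/11.
When w = 87/11, the terms are on the order of 1/n³, so the series converges absolutely by comparison with the p-series (p = 3 > 1).
At w = 67/11: absolute convergence follows by limit comparison with Σ 1/n³.

[67/11, 87/11]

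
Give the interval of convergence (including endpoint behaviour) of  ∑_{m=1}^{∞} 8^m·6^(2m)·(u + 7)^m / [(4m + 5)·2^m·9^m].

[-113/16, -111/16)

By the ratio test, |a_{m+1}/a_m| = [(4m + 5)/(4(m+1) + 5)] · 8·36/(2·9) → 16.
Thus R = 1/(16) = 1/16.
Check u = -111/16: the terms behave like c/m; limit comparison with the harmonic series gives divergence.
Endpoint u = -113/16: the terms alternate in sign and decrease monotonically to 0 in absolute value (size ~ c/m), so the alternating series test gives convergence.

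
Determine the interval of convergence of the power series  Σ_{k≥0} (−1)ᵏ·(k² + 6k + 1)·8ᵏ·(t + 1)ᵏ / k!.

By the ratio test, |a_{k+1}/a_k| = ((k+1)² + 6(k+1) + 1)/(k² + 6k + 1) · 8 · 1/(k+1) → 0.
Since the limit is 0 < 1 for every t, the series converges on all of ℝ and R = ∞.

(−∞, ∞)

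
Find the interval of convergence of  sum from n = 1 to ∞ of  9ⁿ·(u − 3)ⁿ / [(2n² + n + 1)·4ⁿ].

Ratio test: |a_{n+1}/a_n| = [(2n² + n + 1)/(2(n+1)² + (n+1) + 1)] · 9/4 → 9/4 as n → ∞.
The series converges when 9/4 · |u − 3| < 1, giving R = 4/9.
When u = 31/9, absolute convergence follows by limit comparison with Σ 1/n².
At u = 23/9: the series is dominated by a constant times Σ 1/n², which converges (p = 2 > 1).

[23/9, 31/9]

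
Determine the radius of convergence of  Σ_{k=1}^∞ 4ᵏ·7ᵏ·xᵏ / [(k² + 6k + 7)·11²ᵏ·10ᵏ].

By the ratio test, |a_{k+1}/a_k| = [(k² + 6k + 7)/((k+1)² + 6(k+1) + 7)] · 4·7/(121·10) → 14/605.
The series converges when 14/605 · |x| < 1, giving R = 605/14.

R = 605/14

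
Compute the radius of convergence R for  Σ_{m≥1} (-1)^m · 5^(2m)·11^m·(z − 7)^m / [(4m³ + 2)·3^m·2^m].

R = 6/275

Ratio test: |a_{m+1}/a_m| = [(4m³ + 2)/(4(m+1)³ + 2)] · 25·11/(3·2) → 275/6 as m → ∞.
Thus R = 1/(275/6) = 6/275.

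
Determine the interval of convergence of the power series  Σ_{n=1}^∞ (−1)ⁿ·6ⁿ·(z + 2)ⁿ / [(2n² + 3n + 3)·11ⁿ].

[-23/6, -1/6]

The ratio of consecutive coefficients is [(2n² + 3n + 3)/(2(n+1)² + 3(n+1) + 3)] · 6/11 → 6/11.
Hence the series converges for |z + 2| < 1/(6/11) = 11/6, so the radius of convergence is 11/6.
At z = -1/6: the series is dominated by a constant times Σ 1/n², which converges (p = 2 > 1).
Endpoint z = -23/6: absolute convergence follows by limit comparison with Σ 1/n².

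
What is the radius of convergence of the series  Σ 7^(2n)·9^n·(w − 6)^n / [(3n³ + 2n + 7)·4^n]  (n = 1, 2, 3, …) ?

Apply the ratio test: |a_{n+1}| / |a_n| = [(3n³ + 2n + 7)/(3(n+1)³ + 2(n+1) + 7)] · 49·9/4, which tends to 441/4 as n → ∞.
Hence the series converges for |w − 6| < 1/(441/4) = 4/441, so the radius of convergence is 4/441.

R = 4/441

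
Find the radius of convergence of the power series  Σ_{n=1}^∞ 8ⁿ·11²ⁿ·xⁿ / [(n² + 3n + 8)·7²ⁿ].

The ratio of consecutive coefficients is [(n² + 3n + 8)/((n+1)² + 3(n+1) + 8)] · 8·121/49 → 968/49.
Convergence for |x| · 968/49 < 1, i.e. |x| < 49/968. So R = 49/968.

R = 49/968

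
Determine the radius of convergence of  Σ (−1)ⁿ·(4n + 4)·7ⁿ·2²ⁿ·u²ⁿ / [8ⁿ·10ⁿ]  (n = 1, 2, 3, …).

R = 2√35/7

By the ratio test, |a_{n+1}/a_n| = [(4(n+1) + 4)/(4n + 4)] · 7·4/(8·10) → 7/20.
Successive powers of u differ by 2, so the series converges when |u|² · 7/20 < 1, i.e. |u| < √(20/7). So R = 2√35/7.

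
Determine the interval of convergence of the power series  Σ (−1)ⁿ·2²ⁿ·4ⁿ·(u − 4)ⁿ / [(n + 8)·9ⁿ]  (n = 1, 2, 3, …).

By the ratio test, |a_{n+1}/a_n| = [(n + 8)/((n+1) + 8)] · 4·4/9 → 16/9.
Hence the series converges for |u − 4| < 1/(16/9) = 9/16, so the radius of convergence is 9/16.
When u = 73/16, convergence follows from the alternating series test (terms decrease monotonically to 0).
Endpoint u = 55/16: the terms are asymptotic to a nonzero constant times 1/n, so the series diverges by limit comparison with Σ 1/n.

(55/16, 73/16]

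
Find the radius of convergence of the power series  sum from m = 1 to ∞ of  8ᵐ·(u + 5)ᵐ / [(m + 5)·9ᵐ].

R = 9/8

The ratio of consecutive coefficients is [(m + 5)/((m+1) + 5)] · 8/9 → 8/9.
Convergence for |u + 5| · 8/9 < 1, i.e. |u + 5| < 9/8. So R = 9/8.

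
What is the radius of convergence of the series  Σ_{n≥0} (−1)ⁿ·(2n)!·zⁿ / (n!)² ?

Ratio test: |a_{n+1}/a_n| = (2n+1)·(2n+2)/(n+1)² → 4 as n → ∞.
Hence the series converges for |z| < 1/(4) = 1/4, so the radius of convergence is 1/4.

R = 1/4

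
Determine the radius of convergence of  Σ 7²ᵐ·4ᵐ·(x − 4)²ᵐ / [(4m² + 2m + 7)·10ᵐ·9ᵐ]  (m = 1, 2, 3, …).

R = 3√10/14

Ratio test: |a_{m+1}/a_m| = [(4m² + 2m + 7)/(4(m+1)² + 2(m+1) + 7)] · 49·4/(10·9) → 98/45 as m → ∞.
Successive powers of (x − 4) differ by 2, so the series converges when |x − 4|² · 98/45 < 1, i.e. |x − 4| < √(45/98). So R = 3√10/14.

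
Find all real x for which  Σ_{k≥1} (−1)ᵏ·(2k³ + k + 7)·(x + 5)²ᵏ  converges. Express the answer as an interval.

(-6, -4)

Ratio test: |a_{k+1}/a_k| = (2(k+1)³ + (k+1) + 7)/(2k³ + k + 7) → 1 as k → ∞.
Writing y = (x + 5)², the series in y has radius 1, so |x + 5| < √(1) = 1 and R = 1.
When x = -4, the k-th term does not approach 0; divergence by the term test.
Check x = -6: the terms have absolute value of order k³, which does not tend to 0, so the series diverges by the divergence test.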